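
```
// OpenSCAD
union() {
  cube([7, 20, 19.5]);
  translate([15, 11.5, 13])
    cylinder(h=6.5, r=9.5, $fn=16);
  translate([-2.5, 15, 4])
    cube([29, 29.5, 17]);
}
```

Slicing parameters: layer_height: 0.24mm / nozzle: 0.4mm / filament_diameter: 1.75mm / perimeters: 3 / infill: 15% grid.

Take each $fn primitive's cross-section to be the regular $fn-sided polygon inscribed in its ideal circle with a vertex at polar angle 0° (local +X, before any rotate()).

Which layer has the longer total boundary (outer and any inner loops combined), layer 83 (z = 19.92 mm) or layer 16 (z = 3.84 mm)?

layer 83 (z = 19.92 mm)

Layer 83 (z = 19.92): the cube is absent (z outside [0, 19.5]); the cylinder at (15, 11.5) is not intersected at this z (z outside [13, 19.5]); the 29×29.5 cube at (-2.5, 15) contributes its full rectangle (perimeter 117.00 mm); Taking the union: only the 29×29.5 cube at (-2.5, 15) is present, so the union is just that shape — boundary = 117.00 mm. So its perimeter = 117.00 mm. Layer 16 (z = 3.84): the cube (footprint 7×20) is included at this height (perimeter 54.00 mm); the cylinder at (15, 11.5) is not intersected at this z (z outside [13, 19.5]); the cube at (-2.5, 15) is absent (z outside [4, 21]); Taking the union: only the 7×20 cube is present, so the union is just that shape — boundary = 54.00 mm. So its perimeter = 54.00 mm. Layer 83 is larger (117.00 vs 54.00 mm).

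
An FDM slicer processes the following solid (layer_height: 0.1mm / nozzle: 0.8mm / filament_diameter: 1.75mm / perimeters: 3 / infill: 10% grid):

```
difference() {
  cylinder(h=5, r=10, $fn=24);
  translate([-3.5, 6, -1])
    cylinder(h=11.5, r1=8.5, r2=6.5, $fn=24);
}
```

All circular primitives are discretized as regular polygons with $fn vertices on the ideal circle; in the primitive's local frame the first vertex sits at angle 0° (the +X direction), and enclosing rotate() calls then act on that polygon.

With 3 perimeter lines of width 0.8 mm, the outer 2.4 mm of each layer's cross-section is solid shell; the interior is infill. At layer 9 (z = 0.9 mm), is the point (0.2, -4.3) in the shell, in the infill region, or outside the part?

At z = 0.9 mm: the r=10 cylinder contributes a regular 24-gon of circumradius 10; the cone at (-3.5, 6) (r1=8.5→r2=6.5) has section circumradius 8.170 here — a regular 24-gon; After the difference (first − rest): starting from the r=10 cylinder, the cone at (-3.5, 6) partially overlaps it — only the 131.95 mm² overlap (of its 207.29 mm²) is removed, clipping the outline — 1 connected region. Overall, the cross-section is a single solid region. The nearest boundary edge runs (-1.39, -1.89)→(0.58, -1.08); distance from the point to it = 2.83 mm. The point is inside the cross-section and 2.83 mm from the nearest boundary — more than the 2.4 mm shell width (3 × 0.8), so it's in the infill interior.

infill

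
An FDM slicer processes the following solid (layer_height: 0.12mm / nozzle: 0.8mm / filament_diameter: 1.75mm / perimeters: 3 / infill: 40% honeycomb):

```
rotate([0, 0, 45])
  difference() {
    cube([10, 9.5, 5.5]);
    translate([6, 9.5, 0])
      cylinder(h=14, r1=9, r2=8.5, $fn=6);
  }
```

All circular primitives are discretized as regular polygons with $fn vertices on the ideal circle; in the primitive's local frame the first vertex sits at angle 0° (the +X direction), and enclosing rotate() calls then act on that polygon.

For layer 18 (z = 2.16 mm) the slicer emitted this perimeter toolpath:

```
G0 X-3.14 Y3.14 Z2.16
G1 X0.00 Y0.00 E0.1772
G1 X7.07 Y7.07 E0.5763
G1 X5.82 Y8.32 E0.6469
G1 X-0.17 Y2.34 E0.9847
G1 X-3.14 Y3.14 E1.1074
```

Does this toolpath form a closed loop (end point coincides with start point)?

yes

Start point (G0): (-3.14, 3.14). End point (last G1): the path returns to the start — closed.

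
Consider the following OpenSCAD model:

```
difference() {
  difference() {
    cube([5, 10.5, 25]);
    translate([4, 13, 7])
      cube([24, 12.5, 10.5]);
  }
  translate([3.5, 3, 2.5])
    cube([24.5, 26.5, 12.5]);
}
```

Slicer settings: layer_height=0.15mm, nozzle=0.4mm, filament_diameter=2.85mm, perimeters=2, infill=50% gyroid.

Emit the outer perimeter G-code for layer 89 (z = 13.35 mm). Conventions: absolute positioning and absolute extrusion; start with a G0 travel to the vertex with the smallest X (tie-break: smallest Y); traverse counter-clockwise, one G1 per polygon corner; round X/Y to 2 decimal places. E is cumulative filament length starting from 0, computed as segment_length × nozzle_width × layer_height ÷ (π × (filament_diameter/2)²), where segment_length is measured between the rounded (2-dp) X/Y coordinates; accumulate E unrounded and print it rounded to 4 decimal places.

At z = 13.35 mm: the cube is present — its section is the full 5×10.5 rectangle; the cube at (4, 13) (footprint 24×12.5) is included at this height; Subtracting the remaining from the first: starting from the 5×10.5 cube, the 24×12.5 cube at (4, 13) misses the remaining region (no effect) — 1 connected region; the cube at (3.5, 3) is present — its section is the full 24.5×26.5 rectangle; Taking the first minus the rest: starting from that combined region, the 24.5×26.5 cube at (3.5, 3) partially overlaps it — only the 11.25 mm² overlap (of its 649.25 mm²) is removed, clipping the outline — 1 connected region. The outline is a single polygon with 6 vertices. Extrusion per mm of travel: 0.4 × 0.15 / (π × 1.425²) = 0.009405. Accumulating E over each segment gives final E = 0.2916.

G0 X0.00 Y0.00 Z13.35
G1 X5.00 Y0.00 E0.0470
G1 X5.00 Y3.00 E0.0752
G1 X3.50 Y3.00 E0.0894
G1 X3.50 Y10.50 E0.1599
G1 X0.00 Y10.50 E0.1928
G1 X0.00 Y0.00 E0.2916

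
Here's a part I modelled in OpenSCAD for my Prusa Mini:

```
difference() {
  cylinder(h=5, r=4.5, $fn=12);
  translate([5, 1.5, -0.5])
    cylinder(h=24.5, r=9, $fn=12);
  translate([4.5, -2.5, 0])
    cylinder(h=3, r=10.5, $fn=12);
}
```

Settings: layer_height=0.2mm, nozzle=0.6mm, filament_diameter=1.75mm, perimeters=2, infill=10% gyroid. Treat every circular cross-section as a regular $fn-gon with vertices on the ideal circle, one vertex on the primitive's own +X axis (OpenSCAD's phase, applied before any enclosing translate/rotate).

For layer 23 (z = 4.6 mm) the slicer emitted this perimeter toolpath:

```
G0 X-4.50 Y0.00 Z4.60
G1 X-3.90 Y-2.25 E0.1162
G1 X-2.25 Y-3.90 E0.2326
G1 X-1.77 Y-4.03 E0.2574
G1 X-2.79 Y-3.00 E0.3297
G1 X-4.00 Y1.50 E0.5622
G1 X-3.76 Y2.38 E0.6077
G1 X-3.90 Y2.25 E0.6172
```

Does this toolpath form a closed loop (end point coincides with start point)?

no

Start point (G0): (-4.50, 0.00). End point (last G1): the path does not return to the start — open.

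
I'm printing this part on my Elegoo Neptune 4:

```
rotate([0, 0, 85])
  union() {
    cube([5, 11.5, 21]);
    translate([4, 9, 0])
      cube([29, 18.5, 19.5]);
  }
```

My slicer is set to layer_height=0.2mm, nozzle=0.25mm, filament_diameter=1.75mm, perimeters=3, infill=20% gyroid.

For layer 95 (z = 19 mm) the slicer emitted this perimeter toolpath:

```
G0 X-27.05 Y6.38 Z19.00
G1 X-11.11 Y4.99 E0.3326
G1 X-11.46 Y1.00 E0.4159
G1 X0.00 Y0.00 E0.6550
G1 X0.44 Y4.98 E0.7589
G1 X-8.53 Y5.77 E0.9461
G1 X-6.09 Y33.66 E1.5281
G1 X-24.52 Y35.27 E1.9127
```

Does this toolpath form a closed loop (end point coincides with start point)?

Start point (G0): (-27.05, 6.38). End point (last G1): the path does not return to the start — open.

no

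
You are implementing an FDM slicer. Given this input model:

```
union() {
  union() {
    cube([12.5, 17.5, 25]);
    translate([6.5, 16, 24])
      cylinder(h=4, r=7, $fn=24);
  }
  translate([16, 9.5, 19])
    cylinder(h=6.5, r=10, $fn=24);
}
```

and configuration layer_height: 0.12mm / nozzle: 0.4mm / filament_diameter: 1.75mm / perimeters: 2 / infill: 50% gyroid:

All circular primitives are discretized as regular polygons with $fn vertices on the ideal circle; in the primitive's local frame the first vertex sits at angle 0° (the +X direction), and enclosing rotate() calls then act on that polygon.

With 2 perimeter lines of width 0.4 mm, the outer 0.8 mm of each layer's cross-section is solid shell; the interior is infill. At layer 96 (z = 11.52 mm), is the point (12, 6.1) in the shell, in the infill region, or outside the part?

shell

At z = 11.52 mm: the 12.5×17.5 cube contributes its full rectangle; the cylinder at (6.5, 16) is absent (z outside [24, 28]); Taking the union: only the 12.5×17.5 cube is present, so the union is just that shape — 1 connected region; the cylinder at (16, 9.5) does not reach this height (z outside [19, 25.5]); Merging all regions: only that combined region is present, so the union is just that shape — 1 connected region. Overall, the cross-section is a single solid region. The nearest boundary edge runs (12.50, 0.00)→(12.50, 17.50); distance from the point to it = 0.50 mm. The point is inside the cross-section, 0.50 mm from the nearest boundary — within the 0.8 mm shell band (2 × 0.4).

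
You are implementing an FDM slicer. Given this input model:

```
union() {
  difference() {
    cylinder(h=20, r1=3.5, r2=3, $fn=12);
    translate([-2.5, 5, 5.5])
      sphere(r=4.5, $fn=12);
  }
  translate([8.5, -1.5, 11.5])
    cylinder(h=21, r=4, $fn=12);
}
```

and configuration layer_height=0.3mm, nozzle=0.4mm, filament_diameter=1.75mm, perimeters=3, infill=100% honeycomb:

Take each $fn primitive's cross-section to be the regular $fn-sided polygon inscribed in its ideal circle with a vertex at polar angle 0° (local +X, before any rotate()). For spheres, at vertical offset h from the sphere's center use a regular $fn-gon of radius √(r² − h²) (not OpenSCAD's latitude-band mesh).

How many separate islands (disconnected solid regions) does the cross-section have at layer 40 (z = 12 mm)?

2

At z = 12 mm: the cone: at t=0.600 of its height the radius interpolates to r₁+(r₂−r₁)t = 3.200, giving a regular 12-gon of that circumradius; the sphere at (-2.5, 5) is absent (|z−center|=6.500 > r=4.5); Taking the first minus the rest: none of the subtracted shapes is present at this height, so the cone is unchanged — 1 connected region; the r=4 cylinder at (8.5, -1.5) contributes a regular 12-gon of circumradius 4; Combining (union): the 2 present regions are separate (no shared area or edge), so areas and boundary lengths simply add and each stays a separate island — 2 connected regions. Overall, the cross-section has 2 separate islands. Island count = 2.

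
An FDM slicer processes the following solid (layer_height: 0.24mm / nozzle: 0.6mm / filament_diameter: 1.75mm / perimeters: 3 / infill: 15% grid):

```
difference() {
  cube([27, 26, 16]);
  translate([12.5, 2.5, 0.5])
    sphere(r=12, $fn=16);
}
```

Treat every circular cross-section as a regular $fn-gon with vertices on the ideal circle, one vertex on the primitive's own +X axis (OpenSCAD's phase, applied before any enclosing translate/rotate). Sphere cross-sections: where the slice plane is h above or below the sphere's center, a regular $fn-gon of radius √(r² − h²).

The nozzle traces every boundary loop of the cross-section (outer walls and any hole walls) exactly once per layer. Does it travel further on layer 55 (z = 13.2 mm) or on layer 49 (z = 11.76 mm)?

Layer 55 (z = 13.2): the 27×26 cube contributes its full rectangle (perimeter 106.00 mm); the sphere at (12.5, 2.5) is not intersected at this z (|z−center|=12.700 > r=12); Taking the first minus the rest: none of the subtracted shapes is present at this height, so the 27×26 cube is unchanged — boundary = 106.00 mm. So its perimeter = 106.00 mm. Layer 49 (z = 11.76): the 27×26 cube contributes its full rectangle (perimeter 106.00 mm); the r=12 sphere at (12.5, 2.5) slices to a regular 16-gon of circumradius 4.149 (√(r²−h²) with h=11.26 from center) (perimeter = 2·16·4.149·sin(180°/16) = 25.90 mm); After the difference (first − rest): starting from the 27×26 cube, the r=12 sphere at (12.5, 2.5) partially overlaps it — only the 45.46 mm² overlap (of its 52.70 mm²) is removed, clipping the outline — boundary = 117.94 mm. So its perimeter = 117.94 mm. Layer 49 is larger (117.94 vs 106.00 mm).

layer 49 (z = 11.76 mm)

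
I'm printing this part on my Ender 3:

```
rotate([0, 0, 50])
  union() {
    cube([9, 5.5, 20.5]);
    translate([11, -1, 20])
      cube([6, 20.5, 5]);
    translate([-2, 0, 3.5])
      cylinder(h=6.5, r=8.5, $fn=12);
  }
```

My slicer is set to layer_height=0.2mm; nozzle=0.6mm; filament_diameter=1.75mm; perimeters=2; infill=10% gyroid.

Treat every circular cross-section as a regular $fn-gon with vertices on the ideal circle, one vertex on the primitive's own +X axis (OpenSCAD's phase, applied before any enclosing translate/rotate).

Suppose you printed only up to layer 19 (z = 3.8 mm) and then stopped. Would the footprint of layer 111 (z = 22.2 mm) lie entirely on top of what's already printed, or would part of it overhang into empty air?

Compare the two slices. At z = 3.8: the 9×5.5 cube contributes its full rectangle (area 49.50 mm²); the cube at (11, -1) is absent (z outside [20, 25]); the r=8.5 cylinder at (-2, 0) gives a regular 12-gon of circumradius 8.5 (constant along its height) (area = (12/2)·8.500²·sin(360°/12) = 216.75 mm²); Taking the union: the regions partially overlap — summed areas 266.25 mm² minus the doubly-counted overlap 31.13 mm² gives 235.12 mm² — area = 235.12 mm²; (rotated 50° about Z; rotation is an isometry so areas/perimeters/island counts are preserved). At z = 22.2: the cube is not intersected at this z (z outside [0, 20.5]); the cube at (11, -1) is present — its section is the full 6×20.5 rectangle (area 123.00 mm²); the cylinder at (-2, 0) does not reach this height (z outside [3.5, 10]); Merging all regions: only the 6×20.5 cube at (11, -1) is present, so the union is just that shape — area = 123.00 mm²; (whole slice rotated 50° about Z — lengths, areas and connectivity unchanged). Checking containment: at z = 22.2 the cross-section extends beyond the z = 3.8 cross-section by about 123.00 mm².

part overhangs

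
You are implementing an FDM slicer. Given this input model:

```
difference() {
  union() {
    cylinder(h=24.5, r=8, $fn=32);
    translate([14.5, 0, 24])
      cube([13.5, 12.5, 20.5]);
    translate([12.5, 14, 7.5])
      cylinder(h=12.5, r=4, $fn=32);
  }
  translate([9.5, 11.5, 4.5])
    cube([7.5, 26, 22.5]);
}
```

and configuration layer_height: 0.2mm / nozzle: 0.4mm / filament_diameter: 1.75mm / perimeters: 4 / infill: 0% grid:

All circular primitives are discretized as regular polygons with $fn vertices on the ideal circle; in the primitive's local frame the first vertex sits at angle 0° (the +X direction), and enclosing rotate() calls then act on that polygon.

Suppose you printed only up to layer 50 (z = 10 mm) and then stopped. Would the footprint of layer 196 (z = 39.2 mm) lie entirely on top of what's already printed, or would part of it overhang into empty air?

Compare the two slices. At z = 10: the r=8 cylinder contributes a regular 32-gon of circumradius 8 (area = (32/2)·8.000²·sin(360°/32) = 199.77 mm²); the cube at (14.5, 0) is not intersected at this z (z outside [24, 44.5]); the cylinder at (12.5, 14): section is a regular 32-gon, circumradius r=4 (area = (32/2)·4.000²·sin(360°/32) = 49.94 mm²); Merging all regions: the 2 present regions are separate (no shared area or edge), so areas and boundary lengths simply add and each stays a separate island — area = 249.72 mm²; the cube at (9.5, 11.5) is present — its section is the full 7.5×26 rectangle (area 195.00 mm²); Taking the first minus the rest: starting from the result so far (249.72 mm²), the 7.5×26 cube at (9.5, 11.5) partially overlaps it — only the 39.97 mm² overlap (of its 195.00 mm²) is removed, clipping the outline — area = 209.75 mm². At z = 39.2: the cylinder is not intersected at this z (z outside [0, 24.5]); the cube at (14.5, 0) (footprint 13.5×12.5) is included at this height (area 168.75 mm²); the cylinder at (12.5, 14) does not reach this height (z outside [7.5, 20]); Merging all regions: only the 13.5×12.5 cube at (14.5, 0) is present, so the union is just that shape — area = 168.75 mm²; the cube at (9.5, 11.5) is absent (z outside [4.5, 27]); Taking the first minus the rest: none of the subtracted shapes is present at this height, so the result so far is unchanged — area = 168.75 mm². Checking containment: at z = 39.2 the cross-section extends beyond the z = 10 cross-section by about 168.16 mm².

part overhangs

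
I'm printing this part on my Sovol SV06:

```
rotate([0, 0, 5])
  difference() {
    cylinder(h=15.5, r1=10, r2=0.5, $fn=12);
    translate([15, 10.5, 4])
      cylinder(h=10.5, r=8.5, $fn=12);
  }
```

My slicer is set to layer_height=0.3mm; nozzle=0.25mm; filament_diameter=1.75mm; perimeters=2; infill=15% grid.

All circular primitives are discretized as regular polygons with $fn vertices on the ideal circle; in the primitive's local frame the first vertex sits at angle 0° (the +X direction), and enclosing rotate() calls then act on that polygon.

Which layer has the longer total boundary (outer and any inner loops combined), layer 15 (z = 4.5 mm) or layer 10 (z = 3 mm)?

layer 10 (z = 3 mm)

Layer 15 (z = 4.5): the cone contributes a regular 12-gon of circumradius 7.242 (interpolated between r1=10 and r2=0.5 at t=0.290) (perimeter = 2·12·7.242·sin(180°/12) = 44.98 mm); the r=8.5 cylinder at (15, 10.5) contributes a regular 12-gon of circumradius 8.5 (perimeter = 2·12·8.500·sin(180°/12) = 52.80 mm); After the difference (first − rest): starting from the cone, the r=8.5 cylinder at (15, 10.5) misses the remaining region (no effect) — boundary = 44.98 mm; (rotated 5° about Z; rotation is an isometry so areas/perimeters/island counts are preserved). So its perimeter = 44.98 mm. Layer 10 (z = 3): the cone: at t=0.194 of its height the radius interpolates to r₁+(r₂−r₁)t = 8.161, giving a regular 12-gon of that circumradius (perimeter = 2·12·8.161·sin(180°/12) = 50.70 mm); the cylinder at (15, 10.5) is absent (z outside [4, 14.5]); Subtracting the remaining from the first: none of the subtracted shapes is present at this height, so the cone is unchanged — boundary = 50.70 mm; (whole slice rotated 5° about Z — lengths, areas and connectivity unchanged). So its perimeter = 50.70 mm. Layer 10 is larger (50.70 vs 44.98 mm).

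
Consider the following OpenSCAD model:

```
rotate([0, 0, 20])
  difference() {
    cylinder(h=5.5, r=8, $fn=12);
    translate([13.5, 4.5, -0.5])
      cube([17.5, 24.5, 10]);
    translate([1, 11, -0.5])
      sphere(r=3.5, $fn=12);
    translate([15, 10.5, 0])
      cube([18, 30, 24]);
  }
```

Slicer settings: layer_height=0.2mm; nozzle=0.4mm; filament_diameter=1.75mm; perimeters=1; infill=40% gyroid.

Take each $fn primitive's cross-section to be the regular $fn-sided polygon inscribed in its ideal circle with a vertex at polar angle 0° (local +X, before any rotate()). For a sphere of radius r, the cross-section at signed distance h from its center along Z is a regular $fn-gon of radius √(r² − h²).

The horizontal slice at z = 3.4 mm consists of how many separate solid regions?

At z = 3.4 mm: the r=8 cylinder gives a regular 12-gon of circumradius 8 (constant along its height); the cube at (13.5, 4.5) (footprint 17.5×24.5) is included at this height; the sphere at (1, 11) does not reach this height (|z−center|=3.900 > r=3.5); the cube at (15, 10.5) (footprint 18×30) is included at this height; Subtracting the remaining from the first: starting from the r=8 cylinder, the 17.5×24.5 cube at (13.5, 4.5) misses the remaining region (no effect); the 18×30 cube at (15, 10.5) misses the remaining region (no effect) — 1 connected region; (whole slice rotated 20° about Z — lengths, areas and connectivity unchanged). The result has 1 disconnected region.

1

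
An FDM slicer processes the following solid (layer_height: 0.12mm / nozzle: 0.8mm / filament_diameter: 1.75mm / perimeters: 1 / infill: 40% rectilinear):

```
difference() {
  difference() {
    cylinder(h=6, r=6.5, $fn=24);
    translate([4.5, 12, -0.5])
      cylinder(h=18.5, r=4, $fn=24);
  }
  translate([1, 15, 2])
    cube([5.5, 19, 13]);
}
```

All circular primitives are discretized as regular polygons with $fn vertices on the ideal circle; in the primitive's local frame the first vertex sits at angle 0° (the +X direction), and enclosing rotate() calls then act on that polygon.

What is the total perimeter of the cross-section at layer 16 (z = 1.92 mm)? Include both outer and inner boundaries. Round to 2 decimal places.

40.72 mm

At z = 1.92 mm: the cylinder: section is a regular 24-gon, circumradius r=6.5 (perimeter = 2·24·6.500·sin(180°/24) = 40.72 mm); the cylinder at (4.5, 12): section is a regular 24-gon, circumradius r=4 (perimeter = 2·24·4.000·sin(180°/24) = 25.06 mm); Taking the first minus the rest: starting from the r=6.5 cylinder, the r=4 cylinder at (4.5, 12) misses the remaining region (no effect) — boundary = 40.72 mm; the cube at (1, 15) does not reach this height (z outside [2, 15]); Taking the first minus the rest: none of the subtracted shapes is present at this height, so that combined region is unchanged — boundary = 40.72 mm. Overall, the cross-section is a single solid region. Total boundary length (outer) = 40.72 mm.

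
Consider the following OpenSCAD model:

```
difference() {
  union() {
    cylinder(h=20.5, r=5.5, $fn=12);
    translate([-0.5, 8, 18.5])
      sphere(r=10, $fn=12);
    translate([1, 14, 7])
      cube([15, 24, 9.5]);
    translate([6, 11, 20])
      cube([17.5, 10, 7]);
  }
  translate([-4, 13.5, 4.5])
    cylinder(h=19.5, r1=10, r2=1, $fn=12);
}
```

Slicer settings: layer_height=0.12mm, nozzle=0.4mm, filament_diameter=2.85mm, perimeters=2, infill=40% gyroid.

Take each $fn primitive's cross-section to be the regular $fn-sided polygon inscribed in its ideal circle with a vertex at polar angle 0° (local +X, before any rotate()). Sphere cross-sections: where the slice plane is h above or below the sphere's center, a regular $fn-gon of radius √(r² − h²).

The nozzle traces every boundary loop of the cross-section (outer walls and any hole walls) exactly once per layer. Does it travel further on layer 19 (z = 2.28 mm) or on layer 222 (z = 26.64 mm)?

layer 222 (z = 26.64 mm)

Layer 19 (z = 2.28): the cylinder: section is a regular 12-gon, circumradius r=5.5 (perimeter = 2·12·5.500·sin(180°/12) = 34.16 mm); the sphere at (-0.5, 8) is not intersected at this z (|z−center|=16.220 > r=10); the cube at (1, 14) is absent (z outside [7, 16.5]); the cube at (6, 11) is not intersected at this z (z outside [20, 27]); Merging all regions: only the r=5.5 cylinder is present, so the union is just that shape — boundary = 34.16 mm; the cone at (-4, 13.5) is absent (z outside [4.5, 24]); Subtracting the remaining from the first: none of the subtracted shapes is present at this height, so that combined region is unchanged — boundary = 34.16 mm. So its perimeter = 34.16 mm. Layer 222 (z = 26.64): the cylinder is not intersected at this z (z outside [0, 20.5]); the r=10 sphere at (-0.5, 8) slices to a regular 12-gon of circumradius 5.809 (√(r²−h²) with h=8.14 from center) (perimeter = 2·12·5.809·sin(180°/12) = 36.08 mm); the cube at (1, 14) is absent (z outside [7, 16.5]); the 17.5×10 cube at (6, 11) contributes its full rectangle (perimeter 55.00 mm); Taking the union: the 2 present regions are separate (no shared area or edge), so areas and boundary lengths simply add and each stays a separate island — boundary = 91.08 mm; the cone at (-4, 13.5) is not intersected at this z (z outside [4.5, 24]); After the difference (first − rest): none of the subtracted shapes is present at this height, so that combined region is unchanged — boundary = 91.08 mm. So its perimeter = 91.08 mm. Layer 222 is larger (91.08 vs 34.16 mm).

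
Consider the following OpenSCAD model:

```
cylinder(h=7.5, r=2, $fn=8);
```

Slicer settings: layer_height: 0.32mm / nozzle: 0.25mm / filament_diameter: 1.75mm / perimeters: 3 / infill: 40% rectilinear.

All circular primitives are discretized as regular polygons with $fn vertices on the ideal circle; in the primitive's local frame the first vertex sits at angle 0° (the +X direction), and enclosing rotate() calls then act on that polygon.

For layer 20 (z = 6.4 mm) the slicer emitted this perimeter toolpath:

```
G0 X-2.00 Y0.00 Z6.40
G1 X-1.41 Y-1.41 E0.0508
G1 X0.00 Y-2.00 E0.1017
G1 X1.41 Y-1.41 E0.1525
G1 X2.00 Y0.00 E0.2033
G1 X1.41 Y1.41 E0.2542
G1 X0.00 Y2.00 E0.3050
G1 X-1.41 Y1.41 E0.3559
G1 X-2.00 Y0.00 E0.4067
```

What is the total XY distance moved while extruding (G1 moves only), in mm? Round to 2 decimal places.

Sum the Euclidean lengths of each G1 segment: total = 12.23 mm.

12.23 mm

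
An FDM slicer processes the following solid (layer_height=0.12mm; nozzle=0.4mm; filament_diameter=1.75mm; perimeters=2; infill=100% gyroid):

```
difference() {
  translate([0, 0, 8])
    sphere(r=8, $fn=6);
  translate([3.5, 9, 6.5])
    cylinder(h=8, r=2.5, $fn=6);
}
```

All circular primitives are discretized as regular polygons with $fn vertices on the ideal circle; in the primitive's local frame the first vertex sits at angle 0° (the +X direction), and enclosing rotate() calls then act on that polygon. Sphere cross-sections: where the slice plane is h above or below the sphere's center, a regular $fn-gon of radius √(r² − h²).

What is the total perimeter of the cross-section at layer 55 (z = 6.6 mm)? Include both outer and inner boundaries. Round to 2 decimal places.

At z = 6.6 mm: the sphere: section is a regular 6-gon, circumradius = √(r²−h²) = √(8²−1.4²) = 7.877 (perimeter = 2·6·7.877·sin(180°/6) = 47.26 mm); the r=2.5 cylinder at (3.5, 9) gives a regular 6-gon of circumradius 2.5 (constant along its height) (perimeter = 2·6·2.500·sin(180°/6) = 15.00 mm); After the difference (first − rest): starting from the r=8 sphere, the r=2.5 cylinder at (3.5, 9) misses the remaining region (no effect) — boundary = 47.26 mm. Overall, the cross-section is a single solid region. Total boundary length (outer) = 47.26 mm.

47.26 mm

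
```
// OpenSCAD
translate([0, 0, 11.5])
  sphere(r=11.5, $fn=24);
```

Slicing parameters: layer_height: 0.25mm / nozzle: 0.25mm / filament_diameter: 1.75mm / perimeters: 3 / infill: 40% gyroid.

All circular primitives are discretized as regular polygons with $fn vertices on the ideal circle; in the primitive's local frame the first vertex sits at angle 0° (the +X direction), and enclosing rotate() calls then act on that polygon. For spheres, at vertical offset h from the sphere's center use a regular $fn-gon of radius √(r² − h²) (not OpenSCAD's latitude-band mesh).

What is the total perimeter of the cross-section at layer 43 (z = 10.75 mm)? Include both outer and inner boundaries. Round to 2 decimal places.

At z = 10.75 mm: the sphere: section is a regular 24-gon, circumradius = √(r²−h²) = √(11.5²−0.75²) = 11.476 (perimeter = 2·24·11.476·sin(180°/24) = 71.90 mm). Overall, the cross-section is a single solid region. Total boundary length (outer) = 71.90 mm.

71.90 mm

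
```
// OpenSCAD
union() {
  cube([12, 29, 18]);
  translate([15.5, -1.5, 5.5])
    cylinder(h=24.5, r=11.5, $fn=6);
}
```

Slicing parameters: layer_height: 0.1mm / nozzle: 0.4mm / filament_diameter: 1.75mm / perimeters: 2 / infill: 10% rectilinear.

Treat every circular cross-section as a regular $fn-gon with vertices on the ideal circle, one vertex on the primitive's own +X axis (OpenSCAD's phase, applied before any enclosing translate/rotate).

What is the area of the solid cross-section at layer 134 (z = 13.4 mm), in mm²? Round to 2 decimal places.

At z = 13.4 mm: the cube (footprint 12×29) is included at this height (area 348.00 mm²); the r=11.5 cylinder at (15.5, -1.5) gives a regular 6-gon of circumradius 11.5 (constant along its height) (area = (6/2)·11.500²·sin(360°/6) = 343.60 mm²); Taking the union: the regions partially overlap — summed areas 691.60 mm² minus the doubly-counted overlap 39.69 mm² gives 651.90 mm² — area = 651.90 mm². Overall, the cross-section is a single solid region. Net area = 651.90 mm².

651.90 mm²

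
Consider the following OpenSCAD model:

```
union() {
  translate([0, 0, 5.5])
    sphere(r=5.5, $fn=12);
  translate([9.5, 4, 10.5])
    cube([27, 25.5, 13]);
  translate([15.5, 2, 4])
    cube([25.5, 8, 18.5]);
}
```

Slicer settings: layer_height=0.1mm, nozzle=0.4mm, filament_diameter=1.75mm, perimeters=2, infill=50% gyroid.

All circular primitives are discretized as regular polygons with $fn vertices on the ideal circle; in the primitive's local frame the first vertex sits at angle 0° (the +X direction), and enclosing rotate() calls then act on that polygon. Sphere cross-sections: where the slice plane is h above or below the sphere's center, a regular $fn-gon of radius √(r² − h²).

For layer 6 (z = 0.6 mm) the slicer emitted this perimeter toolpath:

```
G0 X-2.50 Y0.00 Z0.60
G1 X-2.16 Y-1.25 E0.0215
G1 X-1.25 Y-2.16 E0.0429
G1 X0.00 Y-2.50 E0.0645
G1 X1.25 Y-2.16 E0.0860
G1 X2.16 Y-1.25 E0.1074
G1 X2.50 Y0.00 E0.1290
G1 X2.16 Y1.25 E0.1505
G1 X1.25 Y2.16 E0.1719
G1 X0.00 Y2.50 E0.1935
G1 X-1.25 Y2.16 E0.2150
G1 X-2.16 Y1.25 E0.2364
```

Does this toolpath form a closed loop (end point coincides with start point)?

no

Start point (G0): (-2.50, 0.00). End point (last G1): the path does not return to the start — open.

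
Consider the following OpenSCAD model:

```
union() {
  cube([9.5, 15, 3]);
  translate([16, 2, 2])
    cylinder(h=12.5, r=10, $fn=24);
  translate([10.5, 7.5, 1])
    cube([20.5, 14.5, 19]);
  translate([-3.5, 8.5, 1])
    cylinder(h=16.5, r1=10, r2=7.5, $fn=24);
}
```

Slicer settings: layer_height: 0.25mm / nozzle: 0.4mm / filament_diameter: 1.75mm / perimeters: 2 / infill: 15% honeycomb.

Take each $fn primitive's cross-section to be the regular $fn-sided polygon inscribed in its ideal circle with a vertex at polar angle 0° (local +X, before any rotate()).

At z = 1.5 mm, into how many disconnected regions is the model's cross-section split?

At z = 1.5 mm: the cube (footprint 9.5×15) is included at this height; the cylinder at (16, 2) is not intersected at this z (z outside [2, 14.5]); the cube at (10.5, 7.5) (footprint 20.5×14.5) is included at this height; the cone at (-3.5, 8.5) (r1=10→r2=7.5) has section circumradius 9.924 here — a regular 24-gon; Taking the union: the regions partially overlap (shared area 78.46 mm²), so overlapping operands fuse into one piece — 2 connected regions. The result has 2 disconnected regions.

2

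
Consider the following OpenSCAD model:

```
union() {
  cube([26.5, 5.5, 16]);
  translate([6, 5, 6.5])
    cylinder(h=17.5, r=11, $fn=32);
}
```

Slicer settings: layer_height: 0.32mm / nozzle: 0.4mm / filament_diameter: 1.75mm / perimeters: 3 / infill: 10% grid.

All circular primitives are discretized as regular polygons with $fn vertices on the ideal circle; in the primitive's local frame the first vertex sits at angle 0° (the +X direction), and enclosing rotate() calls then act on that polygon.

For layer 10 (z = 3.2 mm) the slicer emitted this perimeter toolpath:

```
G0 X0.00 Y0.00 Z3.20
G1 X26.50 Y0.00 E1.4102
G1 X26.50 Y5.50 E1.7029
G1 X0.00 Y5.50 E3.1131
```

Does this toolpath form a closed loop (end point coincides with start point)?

Start point (G0): (0.00, 0.00). End point (last G1): the path does not return to the start — open.

no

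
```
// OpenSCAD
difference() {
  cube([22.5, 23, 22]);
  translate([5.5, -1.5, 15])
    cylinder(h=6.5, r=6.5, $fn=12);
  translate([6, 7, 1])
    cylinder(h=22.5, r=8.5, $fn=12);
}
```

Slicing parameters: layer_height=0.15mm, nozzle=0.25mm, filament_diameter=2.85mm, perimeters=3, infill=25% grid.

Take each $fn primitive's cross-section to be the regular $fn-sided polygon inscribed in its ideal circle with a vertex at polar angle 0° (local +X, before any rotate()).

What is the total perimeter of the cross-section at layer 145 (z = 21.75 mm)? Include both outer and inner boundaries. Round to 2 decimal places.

100.88 mm

At z = 21.75 mm: the cube is present — its section is the full 22.5×23 rectangle (perimeter 91.00 mm); the cylinder at (5.5, -1.5) does not reach this height (z outside [15, 21.5]); the r=8.5 cylinder at (6, 7) gives a regular 12-gon of circumradius 8.5 (constant along its height) (perimeter = 2·12·8.500·sin(180°/12) = 52.80 mm); Taking the first minus the rest: starting from the 22.5×23 cube, the r=8.5 cylinder at (6, 7) partially overlaps it — only the 190.45 mm² overlap (of its 216.75 mm²) is removed, clipping the outline — boundary = 100.88 mm. Overall, the cross-section has 2 separate islands. Total boundary length (outer) = 100.88 mm.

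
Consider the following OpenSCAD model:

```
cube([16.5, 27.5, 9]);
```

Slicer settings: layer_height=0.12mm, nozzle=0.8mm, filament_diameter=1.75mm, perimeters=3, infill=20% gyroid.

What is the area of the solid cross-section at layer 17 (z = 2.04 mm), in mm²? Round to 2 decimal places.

At z = 2.04 mm: the 16.5×27.5 cube contributes its full rectangle (area 453.75 mm²). Overall, the cross-section is a single solid region. Net area = 453.75 mm².

453.75 mm²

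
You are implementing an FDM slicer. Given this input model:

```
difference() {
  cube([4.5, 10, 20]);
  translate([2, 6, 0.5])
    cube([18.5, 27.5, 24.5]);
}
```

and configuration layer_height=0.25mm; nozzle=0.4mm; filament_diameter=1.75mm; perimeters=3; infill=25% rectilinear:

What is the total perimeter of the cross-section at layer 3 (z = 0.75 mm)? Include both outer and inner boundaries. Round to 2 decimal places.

At z = 0.75 mm: the cube is present — its section is the full 4.5×10 rectangle (perimeter 29.00 mm); the 18.5×27.5 cube at (2, 6) contributes its full rectangle (perimeter 92.00 mm); Subtracting the remaining from the first: starting from the 4.5×10 cube, the 18.5×27.5 cube at (2, 6) partially overlaps it — only the 10.00 mm² overlap (of its 508.75 mm²) is removed, clipping the outline — boundary = 29.00 mm. Overall, the cross-section is a single solid region. Total boundary length (outer) = 29.00 mm.

29.00 mm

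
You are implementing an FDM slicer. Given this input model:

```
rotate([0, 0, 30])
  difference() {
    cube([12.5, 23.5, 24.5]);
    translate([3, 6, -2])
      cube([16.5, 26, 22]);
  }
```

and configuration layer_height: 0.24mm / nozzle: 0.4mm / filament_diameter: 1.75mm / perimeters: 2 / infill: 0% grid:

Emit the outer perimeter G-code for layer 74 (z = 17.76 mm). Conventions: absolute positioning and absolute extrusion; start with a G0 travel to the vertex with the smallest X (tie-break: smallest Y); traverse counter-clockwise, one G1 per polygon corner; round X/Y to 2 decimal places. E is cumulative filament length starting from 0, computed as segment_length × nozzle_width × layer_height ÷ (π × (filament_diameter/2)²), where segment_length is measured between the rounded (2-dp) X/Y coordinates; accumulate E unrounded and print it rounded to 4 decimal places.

At z = 17.76 mm: the cube is present — its section is the full 12.5×23.5 rectangle; the cube at (3, 6) (footprint 16.5×26) is included at this height; Subtracting the remaining from the first: starting from the 12.5×23.5 cube, the 16.5×26 cube at (3, 6) partially overlaps it — only the 166.25 mm² overlap (of its 429.00 mm²) is removed, clipping the outline — 1 connected region; (whole slice rotated 30° about Z — lengths, areas and connectivity unchanged). The outline is a single polygon with 6 vertices. Extrusion per mm of travel: 0.4 × 0.24 / (π × 0.875²) = 0.039912. Accumulating E over each segment gives final E = 2.8739.

G0 X-11.75 Y20.35 Z17.76
G1 X0.00 Y0.00 E0.9379
G1 X10.83 Y6.25 E1.4369
G1 X7.83 Y11.45 E1.6766
G1 X-0.40 Y6.70 E2.0558
G1 X-9.15 Y21.85 E2.7541
G1 X-11.75 Y20.35 E2.8739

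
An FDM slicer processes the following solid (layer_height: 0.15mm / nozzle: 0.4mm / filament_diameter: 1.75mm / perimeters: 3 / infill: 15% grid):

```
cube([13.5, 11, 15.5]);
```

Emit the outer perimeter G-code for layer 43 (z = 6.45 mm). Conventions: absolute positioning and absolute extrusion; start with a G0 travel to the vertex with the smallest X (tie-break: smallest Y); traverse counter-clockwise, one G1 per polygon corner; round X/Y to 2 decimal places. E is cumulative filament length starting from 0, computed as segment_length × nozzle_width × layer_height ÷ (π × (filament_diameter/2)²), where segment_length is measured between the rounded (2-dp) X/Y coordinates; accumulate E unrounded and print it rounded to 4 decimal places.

G0 X0.00 Y0.00 Z6.45
G1 X13.50 Y0.00 E0.3368
G1 X13.50 Y11.00 E0.6112
G1 X0.00 Y11.00 E0.9479
G1 X0.00 Y0.00 E1.2223

At z = 6.45 mm: the cube (footprint 13.5×11) is included at this height. The outline is a single polygon with 4 vertices. Extrusion per mm of travel: 0.4 × 0.15 / (π × 0.875²) = 0.024945. Accumulating E over each segment gives final E = 1.2223.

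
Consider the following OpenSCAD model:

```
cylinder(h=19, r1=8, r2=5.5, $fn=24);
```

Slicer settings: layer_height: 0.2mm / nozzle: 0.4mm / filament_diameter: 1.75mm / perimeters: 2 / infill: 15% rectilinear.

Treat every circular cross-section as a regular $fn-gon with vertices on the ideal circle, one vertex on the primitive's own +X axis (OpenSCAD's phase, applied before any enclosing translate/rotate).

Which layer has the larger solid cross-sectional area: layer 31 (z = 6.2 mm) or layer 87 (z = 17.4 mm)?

layer 31 (z = 6.2 mm)

Layer 31 (z = 6.2): the cone: at t=0.326 of its height the radius interpolates to r₁+(r₂−r₁)t = 7.184, giving a regular 24-gon of that circumradius (area = (24/2)·7.184²·sin(360°/24) = 160.30 mm²). So its area = 160.30 mm². Layer 87 (z = 17.4): the cone contributes a regular 24-gon of circumradius 5.711 (interpolated between r1=8 and r2=5.5 at t=0.916) (area = (24/2)·5.711²·sin(360°/24) = 101.28 mm²). So its area = 101.28 mm². Layer 31 is larger (160.30 vs 101.28 mm²).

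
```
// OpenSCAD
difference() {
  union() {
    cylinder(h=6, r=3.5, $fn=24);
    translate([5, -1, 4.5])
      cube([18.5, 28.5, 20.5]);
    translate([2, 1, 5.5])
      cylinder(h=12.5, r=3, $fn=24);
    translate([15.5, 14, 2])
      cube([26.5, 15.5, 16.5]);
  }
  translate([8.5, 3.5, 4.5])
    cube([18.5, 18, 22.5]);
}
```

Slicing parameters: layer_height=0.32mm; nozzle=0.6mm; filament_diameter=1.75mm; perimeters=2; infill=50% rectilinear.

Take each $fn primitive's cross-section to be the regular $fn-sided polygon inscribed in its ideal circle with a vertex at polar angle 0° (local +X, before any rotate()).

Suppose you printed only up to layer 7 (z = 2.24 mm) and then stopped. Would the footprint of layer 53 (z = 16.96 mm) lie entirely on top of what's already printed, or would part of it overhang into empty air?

part overhangs

Compare the two slices. At z = 2.24: the cylinder: section is a regular 24-gon, circumradius r=3.5 (area = (24/2)·3.500²·sin(360°/24) = 38.05 mm²); the cube at (5, -1) does not reach this height (z outside [4.5, 25]); the cylinder at (2, 1) does not reach this height (z outside [5.5, 18]); the cube at (15.5, 14) is present — its section is the full 26.5×15.5 rectangle (area 410.75 mm²); Combining (union): the 2 present regions are separate (no shared area or edge), so areas and boundary lengths simply add and each stays a separate island — area = 448.80 mm²; the cube at (8.5, 3.5) is absent (z outside [4.5, 27]); Subtracting the remaining from the first: none of the subtracted shapes is present at this height, so that combined region is unchanged — area = 448.80 mm². At z = 16.96: the cylinder is not intersected at this z (z outside [0, 6]); the cube at (5, -1) is present — its section is the full 18.5×28.5 rectangle (area 527.25 mm²); the cylinder at (2, 1): section is a regular 24-gon, circumradius r=3 (area = (24/2)·3.000²·sin(360°/24) = 27.95 mm²); the 26.5×15.5 cube at (15.5, 14) contributes its full rectangle (area 410.75 mm²); Merging all regions: the regions partially overlap — summed areas 965.95 mm² minus the doubly-counted overlap 108.00 mm² gives 857.95 mm² — area = 857.95 mm²; the cube at (8.5, 3.5) is present — its section is the full 18.5×18 rectangle (area 333.00 mm²); After the difference (first − rest): starting from that combined region (857.95 mm²), the 18.5×18 cube at (8.5, 3.5) partially overlaps it — only the 296.25 mm² overlap (of its 333.00 mm²) is removed, clipping the outline — area = 561.70 mm². Checking containment: at z = 16.96 the cross-section extends beyond the z = 2.24 cross-section by about 218.74 mm².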